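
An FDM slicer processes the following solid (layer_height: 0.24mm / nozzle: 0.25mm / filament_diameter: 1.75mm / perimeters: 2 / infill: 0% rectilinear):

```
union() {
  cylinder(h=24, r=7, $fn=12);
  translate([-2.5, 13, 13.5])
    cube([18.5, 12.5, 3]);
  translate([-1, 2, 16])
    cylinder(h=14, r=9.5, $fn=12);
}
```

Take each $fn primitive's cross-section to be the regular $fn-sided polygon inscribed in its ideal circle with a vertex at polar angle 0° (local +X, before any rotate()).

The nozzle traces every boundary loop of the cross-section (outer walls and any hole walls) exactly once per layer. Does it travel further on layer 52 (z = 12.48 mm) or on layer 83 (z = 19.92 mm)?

layer 83 (z = 19.92 mm)

Layer 52 (z = 12.48): the r=7 cylinder gives a regular 12-gon of circumradius 7 (constant along its height) (perimeter = 2·12·7.000·sin(180°/12) = 43.48 mm); the cube at (-2.5, 13) is not intersected at this z (z outside [13.5, 16.5]); the cylinder at (-1, 2) is not intersected at this z (z outside [16, 30]); Merging all regions: only the r=7 cylinder is present, so the union is just that shape — boundary = 43.48 mm. So its perimeter = 43.48 mm. Layer 83 (z = 19.92): the r=7 cylinder gives a regular 12-gon of circumradius 7 (constant along its height) (perimeter = 2·12·7.000·sin(180°/12) = 43.48 mm); the cube at (-2.5, 13) is absent (z outside [13.5, 16.5]); the r=9.5 cylinder at (-1, 2) contributes a regular 12-gon of circumradius 9.5 (perimeter = 2·12·9.500·sin(180°/12) = 59.01 mm); Combining (union): the r=7 cylinder lies entirely inside the r=9.5 cylinder at (-1, 2), so the union is just the r=9.5 cylinder at (-1, 2) — boundary = 59.01 mm. So its perimeter = 59.01 mm. Layer 83 is larger (59.01 vs 43.48 mm).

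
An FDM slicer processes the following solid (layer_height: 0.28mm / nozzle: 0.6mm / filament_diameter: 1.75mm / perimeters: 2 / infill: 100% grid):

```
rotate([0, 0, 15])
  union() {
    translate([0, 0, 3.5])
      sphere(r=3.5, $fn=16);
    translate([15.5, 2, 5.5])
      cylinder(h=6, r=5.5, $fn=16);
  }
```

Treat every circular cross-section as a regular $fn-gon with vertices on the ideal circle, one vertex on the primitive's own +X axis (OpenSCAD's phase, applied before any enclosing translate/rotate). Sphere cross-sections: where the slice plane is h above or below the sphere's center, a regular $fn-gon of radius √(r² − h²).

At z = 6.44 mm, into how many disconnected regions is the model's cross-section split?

2

At z = 6.44 mm: the r=3.5 sphere contributes a regular 16-gon of circumradius √(3.5²−2.94²) = 1.899; the r=5.5 cylinder at (15.5, 2) gives a regular 16-gon of circumradius 5.5 (constant along its height); Taking the union: the 2 present regions are separate (no shared area or edge), so areas and boundary lengths simply add and each stays a separate island — 2 connected regions; (whole slice rotated 15° about Z — lengths, areas and connectivity unchanged). The result has 2 disconnected regions.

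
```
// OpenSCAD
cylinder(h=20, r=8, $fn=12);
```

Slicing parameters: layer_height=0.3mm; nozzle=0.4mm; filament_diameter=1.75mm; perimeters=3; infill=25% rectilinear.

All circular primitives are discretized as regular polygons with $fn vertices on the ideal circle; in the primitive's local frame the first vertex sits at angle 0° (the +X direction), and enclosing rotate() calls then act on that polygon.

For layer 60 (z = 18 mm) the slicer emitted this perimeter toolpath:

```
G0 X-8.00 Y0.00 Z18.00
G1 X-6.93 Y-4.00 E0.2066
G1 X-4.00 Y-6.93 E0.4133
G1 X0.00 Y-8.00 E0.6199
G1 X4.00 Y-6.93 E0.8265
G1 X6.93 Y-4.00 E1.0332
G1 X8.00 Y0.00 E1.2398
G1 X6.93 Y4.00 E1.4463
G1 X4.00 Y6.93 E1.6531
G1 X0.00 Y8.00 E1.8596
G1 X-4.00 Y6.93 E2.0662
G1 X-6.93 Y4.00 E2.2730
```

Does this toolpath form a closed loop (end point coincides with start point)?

Start point (G0): (-8.00, 0.00). End point (last G1): the path does not return to the start — open.

no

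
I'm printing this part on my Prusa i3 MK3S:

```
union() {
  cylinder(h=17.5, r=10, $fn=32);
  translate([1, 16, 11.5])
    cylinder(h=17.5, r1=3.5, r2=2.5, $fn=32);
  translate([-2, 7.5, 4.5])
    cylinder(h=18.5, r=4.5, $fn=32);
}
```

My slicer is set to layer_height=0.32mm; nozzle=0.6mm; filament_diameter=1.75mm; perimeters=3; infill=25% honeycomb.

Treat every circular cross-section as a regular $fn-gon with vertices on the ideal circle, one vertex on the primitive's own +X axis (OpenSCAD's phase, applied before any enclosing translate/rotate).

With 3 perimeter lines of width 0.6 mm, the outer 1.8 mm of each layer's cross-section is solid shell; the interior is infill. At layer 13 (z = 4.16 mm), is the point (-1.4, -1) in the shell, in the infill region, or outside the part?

infill

At z = 4.16 mm: the cylinder: section is a regular 32-gon, circumradius r=10; the cone at (1, 16) is not intersected at this z (z outside [11.5, 29]); the cylinder at (-2, 7.5) is not intersected at this z (z outside [4.5, 23]); Combining (union): only the r=10 cylinder is present, so the union is just that shape — 1 connected region. Overall, the cross-section is a single solid region. The nearest boundary edge runs (-8.31, -5.56)→(-7.07, -7.07); distance from the point to it = 8.24 mm. The point is inside the cross-section and 8.24 mm from the nearest boundary — more than the 1.8 mm shell width (3 × 0.6), so it's in the infill interior.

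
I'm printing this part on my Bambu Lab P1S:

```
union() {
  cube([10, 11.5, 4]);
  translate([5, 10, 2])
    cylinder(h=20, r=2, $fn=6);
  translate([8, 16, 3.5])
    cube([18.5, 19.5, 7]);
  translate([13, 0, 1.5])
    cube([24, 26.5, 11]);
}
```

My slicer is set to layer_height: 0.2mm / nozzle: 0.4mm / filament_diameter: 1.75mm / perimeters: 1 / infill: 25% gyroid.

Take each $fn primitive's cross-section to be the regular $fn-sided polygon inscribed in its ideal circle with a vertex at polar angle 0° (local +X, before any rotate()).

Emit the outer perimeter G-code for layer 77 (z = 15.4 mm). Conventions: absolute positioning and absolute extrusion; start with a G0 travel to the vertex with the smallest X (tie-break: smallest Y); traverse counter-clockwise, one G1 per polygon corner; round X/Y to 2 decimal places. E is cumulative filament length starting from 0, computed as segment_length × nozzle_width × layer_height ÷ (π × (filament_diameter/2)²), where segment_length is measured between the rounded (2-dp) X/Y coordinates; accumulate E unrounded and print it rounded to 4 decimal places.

At z = 15.4 mm: the cube is absent (z outside [0, 4]); the r=2 cylinder at (5, 10) contributes a regular 6-gon of circumradius 2; the cube at (8, 16) is not intersected at this z (z outside [3.5, 10.5]); the cube at (13, 0) does not reach this height (z outside [1.5, 12.5]); Merging all regions: only the r=2 cylinder at (5, 10) is present, so the union is just that shape — 1 connected region. The outline is a single polygon with 6 vertices. Extrusion per mm of travel: 0.4 × 0.2 / (π × 0.875²) = 0.033260. Accumulating E over each segment gives final E = 0.3989.

G0 X3.00 Y10.00 Z15.40
G1 X4.00 Y8.27 E0.0665
G1 X6.00 Y8.27 E0.1330
G1 X7.00 Y10.00 E0.1994
G1 X6.00 Y11.73 E0.2659
G1 X4.00 Y11.73 E0.3324
G1 X3.00 Y10.00 E0.3989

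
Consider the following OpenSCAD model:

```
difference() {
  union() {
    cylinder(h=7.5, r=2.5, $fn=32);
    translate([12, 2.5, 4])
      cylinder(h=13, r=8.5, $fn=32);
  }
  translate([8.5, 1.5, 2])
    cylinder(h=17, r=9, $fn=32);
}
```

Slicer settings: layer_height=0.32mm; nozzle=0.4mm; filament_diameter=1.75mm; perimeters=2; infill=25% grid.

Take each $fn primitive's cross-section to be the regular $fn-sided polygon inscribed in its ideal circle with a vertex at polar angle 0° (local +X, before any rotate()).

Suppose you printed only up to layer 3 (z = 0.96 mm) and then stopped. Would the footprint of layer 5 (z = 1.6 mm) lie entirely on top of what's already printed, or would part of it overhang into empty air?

Compare the two slices. At z = 0.96: the r=2.5 cylinder contributes a regular 32-gon of circumradius 2.5 (area = (32/2)·2.500²·sin(360°/32) = 19.51 mm²); the cylinder at (12, 2.5) does not reach this height (z outside [4, 17]); Combining (union): only the r=2.5 cylinder is present, so the union is just that shape — area = 19.51 mm²; the cylinder at (8.5, 1.5) is absent (z outside [2, 19]); Subtracting the remaining from the first: none of the subtracted shapes is present at this height, so the result so far is unchanged — area = 19.51 mm². At z = 1.6: the r=2.5 cylinder gives a regular 32-gon of circumradius 2.5 (constant along its height) (area = (32/2)·2.500²·sin(360°/32) = 19.51 mm²); the cylinder at (12, 2.5) does not reach this height (z outside [4, 17]); Combining (union): only the r=2.5 cylinder is present, so the union is just that shape — area = 19.51 mm²; the cylinder at (8.5, 1.5) is not intersected at this z (z outside [2, 19]); After the difference (first − rest): none of the subtracted shapes is present at this height, so that combined region is unchanged — area = 19.51 mm². Checking containment: the cross-section at z = 1.6 is a subset of the cross-section at z = 0.96.

entirely on top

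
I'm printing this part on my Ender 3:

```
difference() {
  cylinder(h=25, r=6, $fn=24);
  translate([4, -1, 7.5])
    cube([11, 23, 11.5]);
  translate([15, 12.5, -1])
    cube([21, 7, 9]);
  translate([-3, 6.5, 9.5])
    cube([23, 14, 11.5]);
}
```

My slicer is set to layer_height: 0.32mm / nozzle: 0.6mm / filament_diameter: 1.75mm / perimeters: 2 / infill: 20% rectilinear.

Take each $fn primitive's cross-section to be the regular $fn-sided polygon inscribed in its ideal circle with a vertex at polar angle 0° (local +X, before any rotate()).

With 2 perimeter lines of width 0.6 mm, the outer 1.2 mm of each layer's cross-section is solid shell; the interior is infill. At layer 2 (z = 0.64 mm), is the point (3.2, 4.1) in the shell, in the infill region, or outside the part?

At z = 0.64 mm: the cylinder: section is a regular 24-gon, circumradius r=6; the cube at (4, -1) is absent (z outside [7.5, 19]); the cube at (15, 12.5) (footprint 21×7) is included at this height; the cube at (-3, 6.5) is not intersected at this z (z outside [9.5, 21]); After the difference (first − rest): starting from the r=6 cylinder, the 21×7 cube at (15, 12.5) misses the remaining region (no effect) — 1 connected region. Overall, the cross-section is a single solid region. The nearest boundary edge runs (3.00, 5.20)→(4.24, 4.24); distance from the point to it = 0.75 mm. The point is inside the cross-section, 0.75 mm from the nearest boundary — within the 1.2 mm shell band (2 × 0.6).

shell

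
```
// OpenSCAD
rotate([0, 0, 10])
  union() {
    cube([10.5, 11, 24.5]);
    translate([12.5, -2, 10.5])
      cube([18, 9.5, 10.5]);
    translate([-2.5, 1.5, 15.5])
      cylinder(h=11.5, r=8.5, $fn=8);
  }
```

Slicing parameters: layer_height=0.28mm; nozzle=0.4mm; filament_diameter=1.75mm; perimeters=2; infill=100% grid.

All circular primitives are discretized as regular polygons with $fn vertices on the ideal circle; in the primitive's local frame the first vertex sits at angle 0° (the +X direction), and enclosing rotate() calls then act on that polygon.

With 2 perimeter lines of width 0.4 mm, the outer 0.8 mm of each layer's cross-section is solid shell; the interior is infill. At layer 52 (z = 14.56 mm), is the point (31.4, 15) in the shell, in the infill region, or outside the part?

At z = 14.56 mm: the cube (footprint 10.5×11) is included at this height; the cube at (12.5, -2) (footprint 18×9.5) is included at this height; the cylinder at (-2.5, 1.5) is not intersected at this z (z outside [15.5, 27]); Merging all regions: the 2 present regions are separate (no shared area or edge), so areas and boundary lengths simply add and each stays a separate island — 2 connected regions; (whole slice rotated 10° about Z — lengths, areas and connectivity unchanged). Overall, the cross-section has 2 separate islands. Undo the 10° rotation: the query point maps to (33.528, 9.320) in the un-rotated model frame. The nearest boundary edge runs (30.50, 7.50)→(30.50, -2.00); distance from the point to it = 3.53 mm. The point is not inside any of the regions above, so it lies outside the cross-section (3.53 mm from the nearest boundary).

outside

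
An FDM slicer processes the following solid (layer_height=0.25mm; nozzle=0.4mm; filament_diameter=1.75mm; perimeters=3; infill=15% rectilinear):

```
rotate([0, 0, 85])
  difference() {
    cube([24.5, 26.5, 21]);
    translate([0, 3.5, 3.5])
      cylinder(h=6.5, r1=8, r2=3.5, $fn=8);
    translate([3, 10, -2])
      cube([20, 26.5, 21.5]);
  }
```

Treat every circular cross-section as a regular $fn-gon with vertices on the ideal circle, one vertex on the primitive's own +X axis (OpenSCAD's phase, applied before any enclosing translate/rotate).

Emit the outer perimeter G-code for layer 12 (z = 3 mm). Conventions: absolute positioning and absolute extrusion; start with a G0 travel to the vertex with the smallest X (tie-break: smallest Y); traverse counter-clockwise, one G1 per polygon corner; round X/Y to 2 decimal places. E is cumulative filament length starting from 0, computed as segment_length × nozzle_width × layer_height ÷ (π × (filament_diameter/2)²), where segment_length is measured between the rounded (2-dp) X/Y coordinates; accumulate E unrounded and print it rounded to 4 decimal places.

G0 X-26.40 Y2.31 Z3.00
G1 X0.00 Y0.00 E1.1018
G1 X2.14 Y24.41 E2.1205
G1 X-24.26 Y26.72 E3.2223
G1 X-24.39 Y25.22 E3.2849
G1 X-7.96 Y23.78 E3.9706
G1 X-9.70 Y3.86 E4.8019
G1 X-26.14 Y5.30 E5.4880
G1 X-26.40 Y2.31 E5.6128

At z = 3 mm: the 24.5×26.5 cube contributes its full rectangle; the cone at (0, 3.5) does not reach this height (z outside [3.5, 10]); the cube at (3, 10) (footprint 20×26.5) is included at this height; After the difference (first − rest): starting from the 24.5×26.5 cube, the 20×26.5 cube at (3, 10) partially overlaps it — only the 330.00 mm² overlap (of its 530.00 mm²) is removed, clipping the outline — 1 connected region; (whole slice rotated 85° about Z — lengths, areas and connectivity unchanged). The outline is a single polygon with 8 vertices. Extrusion per mm of travel: 0.4 × 0.25 / (π × 0.875²) = 0.041575. Accumulating E over each segment gives final E = 5.6128.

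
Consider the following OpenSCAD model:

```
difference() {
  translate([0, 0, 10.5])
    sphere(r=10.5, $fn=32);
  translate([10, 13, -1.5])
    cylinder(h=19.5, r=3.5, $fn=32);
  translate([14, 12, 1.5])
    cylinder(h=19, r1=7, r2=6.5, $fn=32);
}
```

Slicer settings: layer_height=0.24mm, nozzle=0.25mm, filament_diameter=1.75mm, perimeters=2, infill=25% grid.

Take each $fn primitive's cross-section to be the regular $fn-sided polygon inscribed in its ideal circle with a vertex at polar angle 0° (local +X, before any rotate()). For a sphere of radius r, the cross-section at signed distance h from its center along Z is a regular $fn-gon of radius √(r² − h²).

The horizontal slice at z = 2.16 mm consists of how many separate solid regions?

At z = 2.16 mm: the r=10.5 sphere slices to a regular 32-gon of circumradius 6.379 (√(r²−h²) with h=8.34 from center); the r=3.5 cylinder at (10, 13) gives a regular 32-gon of circumradius 3.5 (constant along its height); the cone at (14, 12) contributes a regular 32-gon of circumradius 6.983 (interpolated between r1=7 and r2=6.5 at t=0.035); Taking the first minus the rest: starting from the r=10.5 sphere, the r=3.5 cylinder at (10, 13) misses the remaining region (no effect); the cone at (14, 12) misses the remaining region (no effect) — 1 connected region. The result has 1 disconnected region.

1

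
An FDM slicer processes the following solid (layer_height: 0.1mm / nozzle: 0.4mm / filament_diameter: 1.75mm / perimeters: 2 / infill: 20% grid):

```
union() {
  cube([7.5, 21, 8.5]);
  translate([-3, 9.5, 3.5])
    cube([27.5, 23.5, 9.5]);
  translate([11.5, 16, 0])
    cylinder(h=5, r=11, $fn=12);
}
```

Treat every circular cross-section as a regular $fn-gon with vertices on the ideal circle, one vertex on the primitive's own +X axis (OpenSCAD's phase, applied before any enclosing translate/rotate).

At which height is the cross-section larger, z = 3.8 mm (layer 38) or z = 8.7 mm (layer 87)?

layer 38 (z = 3.8 mm)

Layer 38 (z = 3.8): the cube (footprint 7.5×21) is included at this height (area 157.50 mm²); the 27.5×23.5 cube at (-3, 9.5) contributes its full rectangle (area 646.25 mm²); the cylinder at (11.5, 16): section is a regular 12-gon, circumradius r=11 (area = (12/2)·11.000²·sin(360°/12) = 363.00 mm²); Combining (union): the regions partially overlap — summed areas 1166.75 mm² minus the doubly-counted overlap 408.12 mm² gives 758.63 mm² — area = 758.63 mm². So its area = 758.63 mm². Layer 87 (z = 8.7): the cube is not intersected at this z (z outside [0, 8.5]); the cube at (-3, 9.5) is present — its section is the full 27.5×23.5 rectangle (area 646.25 mm²); the cylinder at (11.5, 16) is absent (z outside [0, 5]); Combining (union): only the 27.5×23.5 cube at (-3, 9.5) is present, so the union is just that shape — area = 646.25 mm². So its area = 646.25 mm². Layer 38 is larger (758.63 vs 646.25 mm²).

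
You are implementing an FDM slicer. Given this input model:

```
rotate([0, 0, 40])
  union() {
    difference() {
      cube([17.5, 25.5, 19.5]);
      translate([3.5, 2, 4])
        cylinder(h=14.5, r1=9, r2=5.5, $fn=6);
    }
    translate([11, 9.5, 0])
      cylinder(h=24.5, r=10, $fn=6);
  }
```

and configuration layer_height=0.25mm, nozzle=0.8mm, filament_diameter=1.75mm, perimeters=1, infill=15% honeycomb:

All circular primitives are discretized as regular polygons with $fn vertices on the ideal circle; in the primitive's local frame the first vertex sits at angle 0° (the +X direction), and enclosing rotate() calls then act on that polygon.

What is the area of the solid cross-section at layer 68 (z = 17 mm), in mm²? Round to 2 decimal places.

434.46 mm²

At z = 17 mm: the cube (footprint 17.5×25.5) is included at this height (area 446.25 mm²); the cone at (3.5, 2) (r1=9→r2=5.5) has section circumradius 5.862 here — a regular 6-gon (area = (6/2)·5.862²·sin(360°/6) = 89.28 mm²); After the difference (first − rest): starting from the 17.5×25.5 cube (446.25 mm²), the cone at (3.5, 2) partially overlaps it — only the 57.38 mm² overlap (of its 89.28 mm²) is removed, clipping the outline — area = 388.87 mm²; the r=10 cylinder at (11, 9.5) gives a regular 6-gon of circumradius 10 (constant along its height) (area = (6/2)·10.000²·sin(360°/6) = 259.81 mm²); Taking the union: the regions partially overlap — summed areas 648.68 mm² minus the doubly-counted overlap 214.22 mm² gives 434.46 mm² — area = 434.46 mm²; (rotated 40° about Z; rotation is an isometry so areas/perimeters/island counts are preserved). Overall, the cross-section is a single solid region. Net area = 434.46 mm².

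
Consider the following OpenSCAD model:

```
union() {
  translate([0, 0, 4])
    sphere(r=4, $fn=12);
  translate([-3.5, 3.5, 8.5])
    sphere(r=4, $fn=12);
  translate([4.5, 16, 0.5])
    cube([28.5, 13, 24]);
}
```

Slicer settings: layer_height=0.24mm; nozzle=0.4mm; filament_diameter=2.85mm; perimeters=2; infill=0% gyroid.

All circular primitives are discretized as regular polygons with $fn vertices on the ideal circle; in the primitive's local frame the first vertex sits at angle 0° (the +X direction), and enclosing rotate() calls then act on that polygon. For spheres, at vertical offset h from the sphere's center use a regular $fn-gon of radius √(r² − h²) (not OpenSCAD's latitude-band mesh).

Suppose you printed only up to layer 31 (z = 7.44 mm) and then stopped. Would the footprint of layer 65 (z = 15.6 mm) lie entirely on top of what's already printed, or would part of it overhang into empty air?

entirely on top

Compare the two slices. At z = 7.44: the r=4 sphere slices to a regular 12-gon of circumradius 2.041 (√(r²−h²) with h=3.44 from center) (area = (12/2)·2.041²·sin(360°/12) = 12.50 mm²); the r=4 sphere at (-3.5, 3.5) slices to a regular 12-gon of circumradius 3.857 (√(r²−h²) with h=1.06 from center) (area = (12/2)·3.857²·sin(360°/12) = 44.63 mm²); the cube at (4.5, 16) is present — its section is the full 28.5×13 rectangle (area 370.50 mm²); Taking the union: the regions partially overlap — summed areas 427.63 mm² minus the doubly-counted overlap 1.56 mm² gives 426.07 mm² — area = 426.07 mm². At z = 15.6: the sphere is absent (|z−center|=11.600 > r=4); the sphere at (-3.5, 3.5) is not intersected at this z (|z−center|=7.100 > r=4); the 28.5×13 cube at (4.5, 16) contributes its full rectangle (area 370.50 mm²); Combining (union): only the 28.5×13 cube at (4.5, 16) is present, so the union is just that shape — area = 370.50 mm². Checking containment: the cross-section at z = 15.6 is a subset of the cross-section at z = 7.44.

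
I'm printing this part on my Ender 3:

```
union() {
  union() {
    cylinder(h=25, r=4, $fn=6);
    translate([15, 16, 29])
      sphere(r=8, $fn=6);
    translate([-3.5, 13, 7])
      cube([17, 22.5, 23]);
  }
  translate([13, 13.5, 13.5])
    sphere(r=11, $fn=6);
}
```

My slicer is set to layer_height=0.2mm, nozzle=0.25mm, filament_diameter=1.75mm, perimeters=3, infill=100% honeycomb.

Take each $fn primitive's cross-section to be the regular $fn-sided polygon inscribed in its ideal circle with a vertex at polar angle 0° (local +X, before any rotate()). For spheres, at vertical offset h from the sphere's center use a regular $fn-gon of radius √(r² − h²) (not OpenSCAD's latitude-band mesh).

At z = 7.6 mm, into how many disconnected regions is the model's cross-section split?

2

At z = 7.6 mm: the r=4 cylinder gives a regular 6-gon of circumradius 4 (constant along its height); the sphere at (15, 16) is absent (|z−center|=21.400 > r=8); the cube at (-3.5, 13) is present — its section is the full 17×22.5 rectangle; Merging all regions: the 2 present regions are separate (no shared area or edge), so areas and boundary lengths simply add and each stays a separate island — 2 connected regions; the r=11 sphere at (13, 13.5) slices to a regular 6-gon of circumradius 9.284 (√(r²−h²) with h=5.9 from center); Merging all regions: the regions partially overlap (shared area 64.82 mm²), so overlapping operands fuse into one piece — 2 connected regions. The result has 2 disconnected regions.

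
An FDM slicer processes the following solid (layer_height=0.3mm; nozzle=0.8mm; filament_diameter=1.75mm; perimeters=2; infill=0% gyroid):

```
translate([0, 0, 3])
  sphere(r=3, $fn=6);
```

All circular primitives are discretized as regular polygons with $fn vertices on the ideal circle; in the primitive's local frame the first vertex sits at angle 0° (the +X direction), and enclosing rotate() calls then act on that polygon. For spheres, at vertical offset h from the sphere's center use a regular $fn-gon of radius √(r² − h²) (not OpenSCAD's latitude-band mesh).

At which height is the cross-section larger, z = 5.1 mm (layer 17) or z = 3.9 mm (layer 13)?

layer 13 (z = 3.9 mm)

Layer 17 (z = 5.1): the sphere: section is a regular 6-gon, circumradius = √(r²−h²) = √(3²−2.1²) = 2.142 (area = (6/2)·2.142²·sin(360°/6) = 11.93 mm²). So its area = 11.93 mm². Layer 13 (z = 3.9): the r=3 sphere slices to a regular 6-gon of circumradius 2.862 (√(r²−h²) with h=0.9 from center) (area = (6/2)·2.862²·sin(360°/6) = 21.28 mm²). So its area = 21.28 mm². Layer 13 is larger (21.28 vs 11.93 mm²).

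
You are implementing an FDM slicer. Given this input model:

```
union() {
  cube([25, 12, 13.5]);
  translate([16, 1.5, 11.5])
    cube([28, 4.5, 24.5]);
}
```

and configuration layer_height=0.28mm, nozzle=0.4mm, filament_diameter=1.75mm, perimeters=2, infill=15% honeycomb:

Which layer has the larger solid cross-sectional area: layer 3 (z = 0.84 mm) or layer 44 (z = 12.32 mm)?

layer 44 (z = 12.32 mm)

Layer 3 (z = 0.84): the 25×12 cube contributes its full rectangle (area 300.00 mm²); the cube at (16, 1.5) is absent (z outside [11.5, 36]); Taking the union: only the 25×12 cube is present, so the union is just that shape — area = 300.00 mm². So its area = 300.00 mm². Layer 44 (z = 12.32): the cube (footprint 25×12) is included at this height (area 300.00 mm²); the 28×4.5 cube at (16, 1.5) contributes its full rectangle (area 126.00 mm²); Combining (union): the regions partially overlap — summed areas 426.00 mm² minus the doubly-counted overlap 40.50 mm² gives 385.50 mm² — area = 385.50 mm². So its area = 385.50 mm². Layer 44 is larger (385.50 vs 300.00 mm²).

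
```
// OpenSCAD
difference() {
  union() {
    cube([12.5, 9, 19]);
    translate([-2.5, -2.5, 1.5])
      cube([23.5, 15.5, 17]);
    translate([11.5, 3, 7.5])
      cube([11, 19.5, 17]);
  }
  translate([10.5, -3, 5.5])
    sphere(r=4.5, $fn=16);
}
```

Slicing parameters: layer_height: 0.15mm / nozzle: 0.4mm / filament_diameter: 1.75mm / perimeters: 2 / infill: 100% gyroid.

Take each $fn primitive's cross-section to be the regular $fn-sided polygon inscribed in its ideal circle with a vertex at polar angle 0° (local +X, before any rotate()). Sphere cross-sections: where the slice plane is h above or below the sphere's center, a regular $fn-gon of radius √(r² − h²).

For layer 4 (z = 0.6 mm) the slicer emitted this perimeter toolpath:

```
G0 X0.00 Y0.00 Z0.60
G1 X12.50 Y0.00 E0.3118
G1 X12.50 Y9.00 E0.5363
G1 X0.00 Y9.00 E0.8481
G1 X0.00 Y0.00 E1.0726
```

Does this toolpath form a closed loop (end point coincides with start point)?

yes

Start point (G0): (0.00, 0.00). End point (last G1): the path returns to the start — closed.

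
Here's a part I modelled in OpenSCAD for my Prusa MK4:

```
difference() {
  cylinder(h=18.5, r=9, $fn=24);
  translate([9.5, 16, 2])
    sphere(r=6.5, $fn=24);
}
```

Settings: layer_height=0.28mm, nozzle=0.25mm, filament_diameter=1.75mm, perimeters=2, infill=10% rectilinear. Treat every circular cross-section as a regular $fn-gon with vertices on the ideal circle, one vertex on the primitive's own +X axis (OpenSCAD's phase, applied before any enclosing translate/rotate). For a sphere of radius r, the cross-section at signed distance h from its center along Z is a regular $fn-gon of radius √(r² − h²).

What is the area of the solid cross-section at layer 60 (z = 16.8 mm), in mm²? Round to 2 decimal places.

At z = 16.8 mm: the cylinder: section is a regular 24-gon, circumradius r=9 (area = (24/2)·9.000²·sin(360°/24) = 251.57 mm²); the sphere at (9.5, 16) is not intersected at this z (|z−center|=14.800 > r=6.5); Subtracting the remaining from the first: none of the subtracted shapes is present at this height, so the r=9 cylinder is unchanged — area = 251.57 mm². Overall, the cross-section is a single solid region. Net area = 251.57 mm².

251.57 mm²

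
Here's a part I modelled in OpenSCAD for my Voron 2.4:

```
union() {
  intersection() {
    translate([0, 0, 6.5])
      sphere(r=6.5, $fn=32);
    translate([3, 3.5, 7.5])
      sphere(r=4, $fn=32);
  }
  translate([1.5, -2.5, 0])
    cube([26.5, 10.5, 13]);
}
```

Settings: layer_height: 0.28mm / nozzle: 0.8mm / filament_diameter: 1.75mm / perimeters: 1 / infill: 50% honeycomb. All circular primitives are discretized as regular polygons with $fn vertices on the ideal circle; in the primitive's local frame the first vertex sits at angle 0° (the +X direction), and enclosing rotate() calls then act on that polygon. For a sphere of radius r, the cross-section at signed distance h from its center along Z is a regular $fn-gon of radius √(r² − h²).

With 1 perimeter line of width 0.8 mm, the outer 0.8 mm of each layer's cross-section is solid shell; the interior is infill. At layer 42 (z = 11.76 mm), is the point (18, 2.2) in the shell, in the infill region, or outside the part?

At z = 11.76 mm: the r=6.5 sphere slices to a regular 32-gon of circumradius 3.819 (√(r²−h²) with h=5.26 from center); the sphere at (3, 3.5) does not reach this height (|z−center|=4.260 > r=4); Keeping only the common overlap: at least one operand is absent at this height, so nothing remains; the 26.5×10.5 cube at (1.5, -2.5) contributes its full rectangle; Merging all regions: only the 26.5×10.5 cube at (1.5, -2.5) is present, so the union is just that shape — 1 connected region. Overall, the cross-section is a single solid region. The nearest boundary edge runs (1.50, -2.50)→(28.00, -2.50); distance from the point to it = 4.70 mm. The point is inside the cross-section and 4.70 mm from the nearest boundary — more than the 0.8 mm shell width (1 × 0.8), so it's in the infill interior.

infill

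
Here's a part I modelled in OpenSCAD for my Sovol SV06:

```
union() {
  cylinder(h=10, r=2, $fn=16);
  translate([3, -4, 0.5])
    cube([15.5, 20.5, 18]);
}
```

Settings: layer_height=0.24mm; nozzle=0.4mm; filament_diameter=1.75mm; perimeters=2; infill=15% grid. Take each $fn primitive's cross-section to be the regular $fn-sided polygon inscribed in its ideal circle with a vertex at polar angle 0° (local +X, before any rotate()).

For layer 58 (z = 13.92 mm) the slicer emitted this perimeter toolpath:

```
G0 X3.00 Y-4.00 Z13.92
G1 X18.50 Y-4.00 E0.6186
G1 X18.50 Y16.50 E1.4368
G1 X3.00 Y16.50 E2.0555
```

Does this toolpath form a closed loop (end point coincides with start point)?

no

Start point (G0): (3.00, -4.00). End point (last G1): the path does not return to the start — open.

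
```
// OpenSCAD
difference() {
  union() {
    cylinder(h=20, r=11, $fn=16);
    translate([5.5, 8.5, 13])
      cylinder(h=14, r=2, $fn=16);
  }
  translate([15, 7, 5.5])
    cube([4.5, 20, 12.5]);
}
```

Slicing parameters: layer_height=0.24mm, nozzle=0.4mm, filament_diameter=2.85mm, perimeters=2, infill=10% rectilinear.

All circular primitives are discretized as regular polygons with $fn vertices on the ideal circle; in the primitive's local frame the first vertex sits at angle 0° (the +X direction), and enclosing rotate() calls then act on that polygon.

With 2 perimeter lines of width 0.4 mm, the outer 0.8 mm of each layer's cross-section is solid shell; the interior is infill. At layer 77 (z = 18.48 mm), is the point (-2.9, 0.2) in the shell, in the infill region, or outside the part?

At z = 18.48 mm: the cylinder: section is a regular 16-gon, circumradius r=11; the cylinder at (5.5, 8.5): section is a regular 16-gon, circumradius r=2; Merging all regions: the regions partially overlap (shared area 8.70 mm²), so overlapping operands fuse into one piece — 1 connected region; the cube at (15, 7) does not reach this height (z outside [5.5, 18]); Taking the first minus the rest: none of the subtracted shapes is present at this height, so the result so far is unchanged — 1 connected region. Overall, the cross-section is a single solid region. The nearest boundary edge runs (-11.00, 0.00)→(-10.16, 4.21); distance from the point to it = 7.91 mm. The point is inside the cross-section and 7.91 mm from the nearest boundary — more than the 0.8 mm shell width (2 × 0.4), so it's in the infill interior.

infill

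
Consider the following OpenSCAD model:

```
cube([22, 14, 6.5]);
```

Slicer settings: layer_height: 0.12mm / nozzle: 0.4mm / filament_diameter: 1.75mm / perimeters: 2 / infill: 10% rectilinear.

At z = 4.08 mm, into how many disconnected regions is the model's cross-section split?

At z = 4.08 mm: the 22×14 cube contributes its full rectangle. The result has 1 disconnected region.

1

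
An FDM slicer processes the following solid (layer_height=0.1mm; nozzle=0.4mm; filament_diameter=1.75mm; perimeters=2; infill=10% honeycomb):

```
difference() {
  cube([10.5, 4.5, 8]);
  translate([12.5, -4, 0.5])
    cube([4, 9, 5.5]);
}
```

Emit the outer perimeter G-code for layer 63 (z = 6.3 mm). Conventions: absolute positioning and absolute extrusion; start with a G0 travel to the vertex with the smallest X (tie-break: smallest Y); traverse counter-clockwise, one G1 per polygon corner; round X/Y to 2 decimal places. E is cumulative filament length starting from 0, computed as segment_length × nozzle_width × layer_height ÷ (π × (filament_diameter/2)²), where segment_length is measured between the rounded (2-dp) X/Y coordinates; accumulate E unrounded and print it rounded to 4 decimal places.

G0 X0.00 Y0.00 Z6.30
G1 X10.50 Y0.00 E0.1746
G1 X10.50 Y4.50 E0.2495
G1 X0.00 Y4.50 E0.4241
G1 X0.00 Y0.00 E0.4989

At z = 6.3 mm: the cube is present — its section is the full 10.5×4.5 rectangle; the cube at (12.5, -4) is absent (z outside [0.5, 6]); After the difference (first − rest): none of the subtracted shapes is present at this height, so the 10.5×4.5 cube is unchanged — 1 connected region. The outline is a single polygon with 4 vertices. Extrusion per mm of travel: 0.4 × 0.1 / (π × 0.875²) = 0.016630. Accumulating E over each segment gives final E = 0.4989.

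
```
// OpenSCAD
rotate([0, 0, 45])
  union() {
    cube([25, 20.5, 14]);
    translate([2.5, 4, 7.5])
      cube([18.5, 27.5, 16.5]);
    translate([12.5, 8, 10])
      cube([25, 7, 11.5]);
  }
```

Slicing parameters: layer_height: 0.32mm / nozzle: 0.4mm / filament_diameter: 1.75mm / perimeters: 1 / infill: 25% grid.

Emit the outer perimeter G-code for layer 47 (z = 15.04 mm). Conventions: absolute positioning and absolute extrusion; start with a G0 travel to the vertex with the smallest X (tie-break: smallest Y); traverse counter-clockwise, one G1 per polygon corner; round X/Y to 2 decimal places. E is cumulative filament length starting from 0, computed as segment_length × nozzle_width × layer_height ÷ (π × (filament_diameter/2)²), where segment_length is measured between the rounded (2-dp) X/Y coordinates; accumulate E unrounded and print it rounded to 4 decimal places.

At z = 15.04 mm: the cube is not intersected at this z (z outside [0, 14]); the cube at (2.5, 4) is present — its section is the full 18.5×27.5 rectangle; the cube at (12.5, 8) is present — its section is the full 25×7 rectangle; Combining (union): the regions partially overlap (shared area 59.50 mm²), so overlapping operands fuse into one piece — 1 connected region; (whole slice rotated 45° about Z — lengths, areas and connectivity unchanged). The outline is a single polygon with 8 vertices. Extrusion per mm of travel: 0.4 × 0.32 / (π × 0.875²) = 0.053216. Accumulating E over each segment gives final E = 6.6514.

G0 X-20.51 Y24.04 Z15.04
G1 X-1.06 Y4.60 E1.4634
G1 X12.02 Y17.68 E2.4478
G1 X9.19 Y20.51 E2.6608
G1 X20.86 Y32.17 E3.5387
G1 X15.91 Y37.12 E3.9112
G1 X4.24 Y25.46 E4.7891
G1 X-7.42 Y37.12 E5.6666
G1 X-20.51 Y24.04 E6.6514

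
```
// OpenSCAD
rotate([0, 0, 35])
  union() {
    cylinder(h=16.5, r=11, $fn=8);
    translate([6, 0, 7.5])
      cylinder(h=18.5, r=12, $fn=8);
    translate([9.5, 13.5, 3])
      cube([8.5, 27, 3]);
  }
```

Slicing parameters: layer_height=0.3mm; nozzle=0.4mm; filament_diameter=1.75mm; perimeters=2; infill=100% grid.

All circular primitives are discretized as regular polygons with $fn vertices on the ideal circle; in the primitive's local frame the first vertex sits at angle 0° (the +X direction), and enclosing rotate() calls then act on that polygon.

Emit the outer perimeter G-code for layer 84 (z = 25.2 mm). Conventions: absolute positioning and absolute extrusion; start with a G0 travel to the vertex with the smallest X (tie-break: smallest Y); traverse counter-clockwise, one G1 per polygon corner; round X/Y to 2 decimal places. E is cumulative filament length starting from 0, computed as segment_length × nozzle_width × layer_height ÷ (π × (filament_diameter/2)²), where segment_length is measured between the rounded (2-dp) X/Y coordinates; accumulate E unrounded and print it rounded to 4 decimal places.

G0 X-6.90 Y5.53 Z25.20
G1 X-4.91 Y-3.44 E0.4584
G1 X2.83 Y-8.38 E0.9165
G1 X11.80 Y-6.39 E1.3749
G1 X16.73 Y1.36 E1.8331
G1 X14.74 Y10.32 E2.2910
G1 X7.00 Y15.26 E2.7491
G1 X-1.97 Y13.27 E3.2075
G1 X-6.90 Y5.53 E3.6654

At z = 25.2 mm: the cylinder is absent (z outside [0, 16.5]); the r=12 cylinder at (6, 0) contributes a regular 8-gon of circumradius 12; the cube at (9.5, 13.5) does not reach this height (z outside [3, 6]); Combining (union): only the r=12 cylinder at (6, 0) is present, so the union is just that shape — 1 connected region; (whole slice rotated 35° about Z — lengths, areas and connectivity unchanged). The outline is a single polygon with 8 vertices. Extrusion per mm of travel: 0.4 × 0.3 / (π × 0.875²) = 0.049890. Accumulating E over each segment gives final E = 3.6654.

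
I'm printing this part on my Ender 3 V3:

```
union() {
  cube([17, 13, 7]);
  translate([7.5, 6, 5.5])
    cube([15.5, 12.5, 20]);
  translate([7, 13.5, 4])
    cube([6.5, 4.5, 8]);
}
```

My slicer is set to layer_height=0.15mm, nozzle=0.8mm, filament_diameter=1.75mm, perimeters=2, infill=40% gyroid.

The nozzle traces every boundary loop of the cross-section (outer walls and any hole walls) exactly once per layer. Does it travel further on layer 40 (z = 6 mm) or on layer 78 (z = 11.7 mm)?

Layer 40 (z = 6): the cube is present — its section is the full 17×13 rectangle (perimeter 60.00 mm); the cube at (7.5, 6) is present — its section is the full 15.5×12.5 rectangle (perimeter 56.00 mm); the cube at (7, 13.5) (footprint 6.5×4.5) is included at this height (perimeter 22.00 mm); Taking the union: the regions partially overlap (shared area 93.50 mm²), so the edge portions inside another operand are dropped and the merged outline is re-measured after clipping — boundary = 84.00 mm. So its perimeter = 84.00 mm. Layer 78 (z = 11.7): the cube is absent (z outside [0, 7]); the cube at (7.5, 6) is present — its section is the full 15.5×12.5 rectangle (perimeter 56.00 mm); the 6.5×4.5 cube at (7, 13.5) contributes its full rectangle (perimeter 22.00 mm); Merging all regions: the regions partially overlap (shared area 27.00 mm²), so the edge portions inside another operand are dropped and the merged outline is re-measured after clipping — boundary = 57.00 mm. So its perimeter = 57.00 mm. Layer 40 is larger (84.00 vs 57.00 mm).

layer 40 (z = 6 mm)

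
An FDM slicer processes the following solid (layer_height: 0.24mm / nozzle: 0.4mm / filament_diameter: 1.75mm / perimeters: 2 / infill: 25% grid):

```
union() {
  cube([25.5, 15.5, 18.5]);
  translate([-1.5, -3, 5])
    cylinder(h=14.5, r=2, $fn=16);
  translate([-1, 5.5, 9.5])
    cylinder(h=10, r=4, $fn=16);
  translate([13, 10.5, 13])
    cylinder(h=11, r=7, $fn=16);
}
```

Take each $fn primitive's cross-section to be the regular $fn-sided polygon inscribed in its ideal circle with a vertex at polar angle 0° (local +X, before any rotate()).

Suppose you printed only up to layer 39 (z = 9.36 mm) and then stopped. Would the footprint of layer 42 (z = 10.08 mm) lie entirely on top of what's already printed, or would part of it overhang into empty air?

Compare the two slices. At z = 9.36: the cube (footprint 25.5×15.5) is included at this height (area 395.25 mm²); the r=2 cylinder at (-1.5, -3) gives a regular 16-gon of circumradius 2 (constant along its height) (area = (16/2)·2.000²·sin(360°/16) = 12.25 mm²); the cylinder at (-1, 5.5) is not intersected at this z (z outside [9.5, 19.5]); the cylinder at (13, 10.5) is not intersected at this z (z outside [13, 24]); Merging all regions: the 2 present regions are separate (no shared area or edge), so areas and boundary lengths simply add and each stays a separate island — area = 407.50 mm². At z = 10.08: the cube is present — its section is the full 25.5×15.5 rectangle (area 395.25 mm²); the cylinder at (-1.5, -3): section is a regular 16-gon, circumradius r=2 (area = (16/2)·2.000²·sin(360°/16) = 12.25 mm²); the cylinder at (-1, 5.5): section is a regular 16-gon, circumradius r=4 (area = (16/2)·4.000²·sin(360°/16) = 48.98 mm²); the cylinder at (13, 10.5) is absent (z outside [13, 24]); Merging all regions: the regions partially overlap — summed areas 456.48 mm² minus the doubly-counted overlap 16.69 mm² gives 439.79 mm² — area = 439.79 mm². Checking containment: at z = 10.08 the cross-section extends beyond the z = 9.36 cross-section by about 32.29 mm².

part overhangs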